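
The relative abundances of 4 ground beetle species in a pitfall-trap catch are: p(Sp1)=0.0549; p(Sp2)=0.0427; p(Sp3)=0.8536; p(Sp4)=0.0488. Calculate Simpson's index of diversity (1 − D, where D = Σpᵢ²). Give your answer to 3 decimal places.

D = 0.0549² + 0.0427² + 0.8536² + 0.0488² = 0.00301 + 0.00182 + 0.72863 + 0.00238 = 0.73585 (working shown to 5 dp, full precision carried).
So 1 − D = 0.26415, i.e. 0.264 to 3 decimal places.

0.264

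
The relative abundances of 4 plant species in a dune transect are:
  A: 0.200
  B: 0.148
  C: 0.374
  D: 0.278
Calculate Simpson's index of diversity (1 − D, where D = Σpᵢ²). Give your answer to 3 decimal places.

D = 0.2² + 0.148² + 0.374² + 0.278² = 0.04000 + 0.02190 + 0.13988 + 0.07728 = 0.27906 (working shown to 5 dp, full precision carried).
So 1 − D = 0.72094, i.e. 0.721 to 3 decimal places.

0.721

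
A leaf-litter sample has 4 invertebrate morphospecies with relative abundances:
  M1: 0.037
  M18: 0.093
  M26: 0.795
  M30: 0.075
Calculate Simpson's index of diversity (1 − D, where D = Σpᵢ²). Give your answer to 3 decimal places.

0.352

D = 0.037² + 0.093² + 0.795² + 0.075² = 0.00137 + 0.00865 + 0.63203 + 0.00562 = 0.64767 (working shown to 5 dp, full precision carried).
So 1 − D = 0.35233, i.e. 0.352 to 3 decimal places.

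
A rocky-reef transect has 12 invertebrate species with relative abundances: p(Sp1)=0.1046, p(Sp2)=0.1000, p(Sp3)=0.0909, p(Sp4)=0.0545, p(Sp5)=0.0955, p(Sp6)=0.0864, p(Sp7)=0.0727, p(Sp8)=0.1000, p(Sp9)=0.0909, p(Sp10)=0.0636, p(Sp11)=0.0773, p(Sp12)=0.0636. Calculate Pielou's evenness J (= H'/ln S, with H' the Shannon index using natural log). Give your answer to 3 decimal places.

H' = −Σ pᵢ ln pᵢ = −((-0.23615) + (-0.23026) + (-0.21798) + (-0.15857) + (-0.22429) + (-0.21157) + (-0.19058) + (-0.23026) + (-0.21798) + (-0.17523) + (-0.19789) + (-0.17523)) = 2.46598 (working shown to 5 dp, full precision carried).
With S = 12 species, ln S = 2.48491, so J = 2.46598/2.48491 = 0.99238, i.e. 0.992 to 3 decimal places.

0.992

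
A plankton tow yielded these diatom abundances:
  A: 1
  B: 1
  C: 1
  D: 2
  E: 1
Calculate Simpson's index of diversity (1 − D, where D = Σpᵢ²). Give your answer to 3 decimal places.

0.778

Total N = 1+1+1+2+1 = 6, so the proportions are 0.16667, 0.16667, 0.16667, 0.33333, 0.16667 (working shown to 5 dp, full precision carried).
D = 0.16667² + 0.16667² + 0.16667² + 0.33333² + 0.16667² = 0.02778 + 0.02778 + 0.02778 + 0.11111 + 0.02778 = 0.22222.
So 1 − D = 0.77778, i.e. 0.778 to 3 decimal places.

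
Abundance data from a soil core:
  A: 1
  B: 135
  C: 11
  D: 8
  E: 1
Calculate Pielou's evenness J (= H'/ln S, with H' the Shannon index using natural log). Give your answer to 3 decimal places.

0.329

Total N = 1+135+11+8+1 = 156, so the proportions are 0.00641, 0.86538, 0.07051, 0.05128, 0.00641 (working shown to 5 dp, full precision carried).
H' = −Σ pᵢ ln pᵢ = −((-0.03237) + (-0.12512) + (-0.18700) + (-0.15233) + (-0.03237)) = 0.52919.
With S = 5 species, ln S = 1.60944, so J = 0.52919/1.60944 = 0.32880, i.e. 0.329 to 3 decimal places.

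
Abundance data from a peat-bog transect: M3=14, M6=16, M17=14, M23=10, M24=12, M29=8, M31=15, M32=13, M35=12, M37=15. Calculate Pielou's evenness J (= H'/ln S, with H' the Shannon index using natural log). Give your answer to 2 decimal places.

Total N = 14+16+14+10+12+8+15+13+12+15 = 129, so the proportions are 0.1085, 0.124, 0.1085, 0.0775, 0.093, 0.062, 0.1163, 0.1008, 0.093, 0.1163 (working shown to 4 dp, full precision carried).
H' = −Σ pᵢ ln pᵢ = −((-0.2410) + (-0.2589) + (-0.2410) + (-0.1982) + (-0.2209) + (-0.1724) + (-0.2502) + (-0.2313) + (-0.2209) + (-0.2502)) = 2.2851.
With S = 10 species, ln S = 2.3026, so J = 2.2851/2.3026 = 0.9924, i.e. 0.99 to 2 decimal places.

0.99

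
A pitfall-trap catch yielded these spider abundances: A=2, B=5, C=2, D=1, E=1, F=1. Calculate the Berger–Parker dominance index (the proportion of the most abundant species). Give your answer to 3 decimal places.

0.417

Total N = 2+5+2+1+1+1 = 12, so the proportions are 0.16667, 0.41667, 0.16667, 0.08333, 0.08333, 0.08333 (working shown to 5 dp, full precision carried).
The largest proportion is 0.41667, i.e. d = 0.417 to 3 decimal places.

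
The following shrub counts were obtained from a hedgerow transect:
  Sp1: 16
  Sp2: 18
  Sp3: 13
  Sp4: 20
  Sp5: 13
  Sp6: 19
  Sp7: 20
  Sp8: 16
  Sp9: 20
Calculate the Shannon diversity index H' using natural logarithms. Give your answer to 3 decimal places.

2.185

Total N = 16+18+13+20+13+19+20+16+20 = 155, so the proportions are 0.10323, 0.11613, 0.08387, 0.12903, 0.08387, 0.12258, 0.12903, 0.10323, 0.12903 (working shown to 5 dp, full precision carried).
Each pᵢ ln pᵢ term: 0.10323×(-2.27084)=-0.23441, 0.11613×(-2.15305)=-0.25003, 0.08387×(-2.47848)=-0.20787, 0.12903×(-2.04769)=-0.26422, 0.08387×(-2.47848)=-0.20787, 0.12258×(-2.09899)=-0.25730, 0.12903×(-2.04769)=-0.26422, 0.10323×(-2.27084)=-0.23441, 0.12903×(-2.04769)=-0.26422.
Sum = -2.18454, so H' = 2.185.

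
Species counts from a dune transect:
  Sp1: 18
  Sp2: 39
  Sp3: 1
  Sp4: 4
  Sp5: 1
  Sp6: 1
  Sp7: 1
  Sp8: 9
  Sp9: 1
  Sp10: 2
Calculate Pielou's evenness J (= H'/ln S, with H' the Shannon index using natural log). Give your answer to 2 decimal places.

0.64

Total N = 18+39+1+4+1+1+1+9+1+2 = 77, so the proportions are 0.2338, 0.5065, 0.013, 0.0519, 0.013, 0.013, 0.013, 0.1169, 0.013, 0.026 (working shown to 4 dp, full precision carried).
H' = −Σ pᵢ ln pᵢ = −((-0.3398) + (-0.3445) + (-0.0564) + (-0.1536) + (-0.0564) + (-0.0564) + (-0.0564) + (-0.2509) + (-0.0564) + (-0.0948)) = 1.4657.
With S = 10 species, ln S = 2.3026, so J = 1.4657/2.3026 = 0.6366, i.e. 0.64 to 2 decimal places.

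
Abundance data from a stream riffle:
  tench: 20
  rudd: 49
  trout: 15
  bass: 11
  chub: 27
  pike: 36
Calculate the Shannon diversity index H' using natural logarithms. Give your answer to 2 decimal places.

1.67

Total N = 20+49+15+11+27+36 = 158, so the proportions are 0.1266, 0.3101, 0.0949, 0.0696, 0.1709, 0.2278 (working shown to 4 dp, full precision carried).
Each pᵢ ln pᵢ term: 0.1266×(-2.0669)=-0.2616, 0.3101×(-1.1708)=-0.3631, 0.0949×(-2.3545)=-0.2235, 0.0696×(-2.6647)=-0.1855, 0.1709×(-1.7668)=-0.3019, 0.2278×(-1.4791)=-0.3370.
Sum = -1.6727, so H' = 1.67.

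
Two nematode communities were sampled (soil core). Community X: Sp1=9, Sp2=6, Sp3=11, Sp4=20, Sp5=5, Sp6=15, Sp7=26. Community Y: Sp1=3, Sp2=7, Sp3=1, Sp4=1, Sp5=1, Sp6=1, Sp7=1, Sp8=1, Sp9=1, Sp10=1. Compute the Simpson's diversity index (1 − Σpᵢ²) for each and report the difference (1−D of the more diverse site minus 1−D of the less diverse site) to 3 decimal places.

0.019

Community X: N=92, proportions 0.09783, 0.06522, 0.11957, 0.21739, 0.05435, 0.16304, 0.28261, giving 1−D = 0.81522 (working shown to 5 dp, full precision carried).
Community Y: N=18, proportions 0.16667, 0.38889, 0.05556, 0.05556, 0.05556, 0.05556, 0.05556, 0.05556, 0.05556, 0.05556, giving 1−D = 0.79630.
Difference = |0.81522 − 0.79630| = 0.01892, i.e. 0.019 to 3 decimal places.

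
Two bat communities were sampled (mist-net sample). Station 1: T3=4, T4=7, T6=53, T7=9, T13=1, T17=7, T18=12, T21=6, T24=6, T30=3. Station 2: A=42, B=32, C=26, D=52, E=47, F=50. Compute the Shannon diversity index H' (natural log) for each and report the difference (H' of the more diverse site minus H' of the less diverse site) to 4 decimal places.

0.0226

Station 1: N=108, proportions 0.037037, 0.064815, 0.490741, 0.083333, 0.009259, 0.064815, 0.111111, 0.055556, 0.055556, 0.027778, giving H' = 1.741351 (working shown to 6 dp, full precision carried).
Station 2: N=249, proportions 0.168675, 0.128514, 0.104418, 0.208835, 0.188755, 0.200803, giving H' = 1.763963.
Difference = |1.741351 − 1.763963| = 0.022612, i.e. 0.0226 to 4 decimal places.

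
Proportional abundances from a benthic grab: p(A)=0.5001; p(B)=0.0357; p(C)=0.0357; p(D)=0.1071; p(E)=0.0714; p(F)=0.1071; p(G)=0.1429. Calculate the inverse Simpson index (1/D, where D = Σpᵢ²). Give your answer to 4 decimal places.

D = 0.5001² + 0.0357² + 0.0357² + 0.1071² + 0.0714² + 0.1071² + 0.1429² = 0.25010001 + 0.00127449 + 0.00127449 + 0.01147041 + 0.00509796 + 0.01147041 + 0.02042041 = 0.30110818 (working shown to 8 dp, full precision carried).
So 1/D = 3.321066, i.e. 3.3211 to 4 decimal places.

3.3211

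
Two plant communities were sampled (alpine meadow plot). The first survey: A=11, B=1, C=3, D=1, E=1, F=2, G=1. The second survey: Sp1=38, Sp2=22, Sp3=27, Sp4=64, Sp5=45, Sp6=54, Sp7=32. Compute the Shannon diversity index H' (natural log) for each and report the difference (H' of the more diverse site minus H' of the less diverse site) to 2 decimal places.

The first survey: N=20, proportions 0.55, 0.05, 0.15, 0.05, 0.05, 0.1, 0.05, giving H' = 1.4428 (working shown to 4 dp, full precision carried).
The second survey: N=282, proportions 0.1348, 0.078, 0.0957, 0.227, 0.1596, 0.1915, 0.1135, giving H' = 1.8866.
Difference = |1.4428 − 1.8866| = 0.4438, i.e. 0.44 to 2 decimal places.

0.44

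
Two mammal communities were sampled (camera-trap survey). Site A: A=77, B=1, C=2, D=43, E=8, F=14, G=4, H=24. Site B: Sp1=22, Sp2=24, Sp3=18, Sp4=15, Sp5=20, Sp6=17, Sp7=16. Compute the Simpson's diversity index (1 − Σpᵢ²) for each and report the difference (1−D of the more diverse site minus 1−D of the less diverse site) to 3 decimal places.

Site A: N=173, proportions 0.44509, 0.00578, 0.01156, 0.24855, 0.04624, 0.08092, 0.02312, 0.13873, giving 1−D = 0.71148 (working shown to 5 dp, full precision carried).
Site B: N=132, proportions 0.16667, 0.18182, 0.13636, 0.11364, 0.15152, 0.12879, 0.12121, giving 1−D = 0.85342.
Difference = |0.71148 − 0.85342| = 0.14194, i.e. 0.142 to 3 decimal places.

0.142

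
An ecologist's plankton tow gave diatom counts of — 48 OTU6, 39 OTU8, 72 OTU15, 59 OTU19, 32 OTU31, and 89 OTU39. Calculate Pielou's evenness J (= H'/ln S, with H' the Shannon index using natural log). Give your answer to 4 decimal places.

0.9671

Total N = 48+39+72+59+32+89 = 339, so the proportions are 0.141593, 0.115044, 0.212389, 0.174041, 0.094395, 0.262537 (working shown to 6 dp, full precision carried).
H' = −Σ pᵢ ln pᵢ = −((-0.276786) + (-0.248776) + (-0.329062) + (-0.304305) + (-0.222798) + (-0.351107)) = 1.732834.
With S = 6 species, ln S = 1.791759, so J = 1.732834/1.791759 = 0.967113, i.e. 0.9671 to 4 decimal places.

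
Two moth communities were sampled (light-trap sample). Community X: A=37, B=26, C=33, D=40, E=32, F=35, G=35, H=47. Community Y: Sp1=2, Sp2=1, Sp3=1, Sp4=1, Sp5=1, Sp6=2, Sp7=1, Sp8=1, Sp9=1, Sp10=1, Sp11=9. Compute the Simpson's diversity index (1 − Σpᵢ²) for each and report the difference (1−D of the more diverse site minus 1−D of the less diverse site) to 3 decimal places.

0.092

Community X: N=285, proportions 0.129825, 0.091228, 0.115789, 0.140351, 0.112281, 0.122807, 0.122807, 0.164912, giving 1−D = 0.871751 (working shown to 6 dp, full precision carried).
Community Y: N=21, proportions 0.095238, 0.047619, 0.047619, 0.047619, 0.047619, 0.095238, 0.047619, 0.047619, 0.047619, 0.047619, 0.428571, giving 1−D = 0.780045.
Difference = |0.871751 − 0.780045| = 0.091706, i.e. 0.092 to 3 decimal places.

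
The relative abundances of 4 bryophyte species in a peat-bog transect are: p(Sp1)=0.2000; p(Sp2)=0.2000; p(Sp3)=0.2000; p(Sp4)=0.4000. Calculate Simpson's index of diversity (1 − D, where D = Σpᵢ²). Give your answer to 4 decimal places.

D = 0.2² + 0.2² + 0.2² + 0.4² = 0.040000 + 0.040000 + 0.040000 + 0.160000 = 0.280000 (working shown to 6 dp, full precision carried).
So 1 − D = 0.720000, i.e. 0.7200 to 4 decimal places.

0.7200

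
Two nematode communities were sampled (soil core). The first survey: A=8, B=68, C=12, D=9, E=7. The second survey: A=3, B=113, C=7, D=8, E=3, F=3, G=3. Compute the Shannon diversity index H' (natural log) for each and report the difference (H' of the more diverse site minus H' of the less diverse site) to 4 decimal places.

The first survey: N=104, proportions 0.076923, 0.653846, 0.115385, 0.086538, 0.067308, giving H' = 1.117686 (working shown to 6 dp, full precision carried).
The second survey: N=140, proportions 0.021429, 0.807143, 0.05, 0.057143, 0.021429, 0.021429, 0.021429, giving H' = 0.815678.
Difference = |1.117686 − 0.815678| = 0.302008, i.e. 0.3020 to 4 decimal places.

0.3020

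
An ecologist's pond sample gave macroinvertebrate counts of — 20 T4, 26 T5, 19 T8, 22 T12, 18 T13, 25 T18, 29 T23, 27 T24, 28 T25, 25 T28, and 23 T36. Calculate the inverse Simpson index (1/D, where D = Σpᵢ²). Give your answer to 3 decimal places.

10.763

Total N = 20+26+19+22+18+25+29+27+28+25+23 = 262, so the proportions are 0.07633588, 0.09923664, 0.07251908, 0.08396947, 0.06870229, 0.09541985, 0.11068702, 0.10305344, 0.10687023, 0.09541985, 0.08778626 (working shown to 8 dp, full precision carried).
D = 0.07633588² + 0.09923664² + 0.07251908² + 0.08396947² + 0.06870229² + 0.09541985² + 0.11068702² + 0.10305344² + 0.10687023² + 0.09541985² + 0.08778626² = 0.00582717 + 0.00984791 + 0.00525902 + 0.00705087 + 0.00472000 + 0.00910495 + 0.01225162 + 0.01062001 + 0.01142125 + 0.00910495 + 0.00770643 = 0.09291417.
So 1/D = 10.76262, i.e. 10.763 to 3 decimal places.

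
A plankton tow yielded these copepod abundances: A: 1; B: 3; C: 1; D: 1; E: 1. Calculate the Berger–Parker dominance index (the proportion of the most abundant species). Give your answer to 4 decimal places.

0.4286

Total N = 1+3+1+1+1 = 7, so the proportions are 0.142857, 0.428571, 0.142857, 0.142857, 0.142857 (working shown to 6 dp, full precision carried).
The largest proportion is 0.428571, i.e. d = 0.4286 to 4 decimal places.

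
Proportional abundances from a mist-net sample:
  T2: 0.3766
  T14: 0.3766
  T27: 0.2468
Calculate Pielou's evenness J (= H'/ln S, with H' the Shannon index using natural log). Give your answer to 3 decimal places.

H' = −Σ pᵢ ln pᵢ = −((-0.36778) + (-0.36778) + (-0.34532)) = 1.08087 (working shown to 5 dp, full precision carried).
With S = 3 species, ln S = 1.09861, so J = 1.08087/1.09861 = 0.98385, i.e. 0.984 to 3 decimal places.

0.984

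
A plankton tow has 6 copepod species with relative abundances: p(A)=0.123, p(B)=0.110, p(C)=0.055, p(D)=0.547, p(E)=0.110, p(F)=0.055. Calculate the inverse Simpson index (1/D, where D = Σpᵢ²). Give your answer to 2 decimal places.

2.90

D = 0.123² + 0.11² + 0.055² + 0.547² + 0.11² + 0.055² = 0.01513 + 0.01210 + 0.00302 + 0.29921 + 0.01210 + 0.00302 = 0.34459 (working shown to 5 dp, full precision carried).
So 1/D = 2.9020, i.e. 2.90 to 2 decimal places.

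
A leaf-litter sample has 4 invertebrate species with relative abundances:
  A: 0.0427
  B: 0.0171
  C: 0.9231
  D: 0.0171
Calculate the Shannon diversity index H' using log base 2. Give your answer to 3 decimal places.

Each pᵢ log₂ pᵢ term (working shown to 5 dp, full precision carried): 0.0427×(-4.54962)=-0.19427, 0.0171×(-5.86986)=-0.10037, 0.9231×(-0.11544)=-0.10656, 0.0171×(-5.86986)=-0.10037.
Sum = -0.50158, so H' = 0.502.

0.502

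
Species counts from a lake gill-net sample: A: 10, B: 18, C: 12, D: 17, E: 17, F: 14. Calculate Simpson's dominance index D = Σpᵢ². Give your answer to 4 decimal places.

Total N = 10+18+12+17+17+14 = 88, so the proportions are 0.113636, 0.204545, 0.136364, 0.193182, 0.193182, 0.159091 (working shown to 6 dp, full precision carried).
D = 0.113636² + 0.204545² + 0.136364² + 0.193182² + 0.193182² + 0.159091² = 0.012913 + 0.041839 + 0.018595 + 0.037319 + 0.037319 + 0.025310 = 0.173295.
To 4 decimal places, D = 0.1733.

0.1733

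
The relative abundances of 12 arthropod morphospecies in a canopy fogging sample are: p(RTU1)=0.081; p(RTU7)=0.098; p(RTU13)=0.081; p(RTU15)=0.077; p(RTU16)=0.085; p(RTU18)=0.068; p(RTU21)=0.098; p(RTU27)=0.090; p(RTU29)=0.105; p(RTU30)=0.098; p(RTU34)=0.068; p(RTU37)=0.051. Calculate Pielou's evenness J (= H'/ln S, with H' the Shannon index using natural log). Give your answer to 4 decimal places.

H' = −Σ pᵢ ln pᵢ = −((-0.203578) + (-0.227633) + (-0.203578) + (-0.197424) + (-0.209534) + (-0.182801) + (-0.227633) + (-0.216715) + (-0.236648) + (-0.227633) + (-0.182801) + (-0.151772)) = 2.467751 (working shown to 6 dp, full precision carried).
With S = 12 species, ln S = 2.484907, so J = 2.467751/2.484907 = 0.993096, i.e. 0.9931 to 4 decimal places.

0.9931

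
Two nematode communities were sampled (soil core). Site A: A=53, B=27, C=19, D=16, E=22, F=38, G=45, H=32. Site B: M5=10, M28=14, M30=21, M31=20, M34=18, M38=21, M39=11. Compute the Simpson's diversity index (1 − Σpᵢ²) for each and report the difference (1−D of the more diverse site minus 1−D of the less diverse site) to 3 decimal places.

Site A: N=252, proportions 0.21032, 0.10714, 0.0754, 0.06349, 0.0873, 0.15079, 0.17857, 0.12698, giving 1−D = 0.85620 (working shown to 5 dp, full precision carried).
Site B: N=115, proportions 0.08696, 0.12174, 0.18261, 0.17391, 0.15652, 0.18261, 0.09565, giving 1−D = 0.84703.
Difference = |0.85620 − 0.84703| = 0.00917, i.e. 0.009 to 3 decimal places.

0.009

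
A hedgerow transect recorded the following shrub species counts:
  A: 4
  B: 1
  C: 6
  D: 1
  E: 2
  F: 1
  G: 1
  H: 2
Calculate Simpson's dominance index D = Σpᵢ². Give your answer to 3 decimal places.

0.198

Total N = 4+1+6+1+2+1+1+2 = 18, so the proportions are 0.22222, 0.05556, 0.33333, 0.05556, 0.11111, 0.05556, 0.05556, 0.11111 (working shown to 5 dp, full precision carried).
D = 0.22222² + 0.05556² + 0.33333² + 0.05556² + 0.11111² + 0.05556² + 0.05556² + 0.11111² = 0.04938 + 0.00309 + 0.11111 + 0.00309 + 0.01235 + 0.00309 + 0.00309 + 0.01235 = 0.19753.
To 3 decimal places, D = 0.198.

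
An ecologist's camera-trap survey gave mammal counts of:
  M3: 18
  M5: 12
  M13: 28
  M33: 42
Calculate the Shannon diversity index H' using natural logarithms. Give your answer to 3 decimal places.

1.284

Total N = 18+12+28+42 = 100, so the proportions are 0.18, 0.12, 0.28, 0.42 (working shown to 5 dp, full precision carried).
Each pᵢ ln pᵢ term: 0.18×(-1.71480)=-0.30866, 0.12×(-2.12026)=-0.25443, 0.28×(-1.27297)=-0.35643, 0.42×(-0.86750)=-0.36435.
Sum = -1.28388, so H' = 1.284.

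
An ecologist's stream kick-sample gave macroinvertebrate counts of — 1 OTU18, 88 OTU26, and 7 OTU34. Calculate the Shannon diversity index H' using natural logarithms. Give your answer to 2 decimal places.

0.32

Total N = 1+88+7 = 96, so the proportions are 0.0104, 0.9167, 0.0729 (working shown to 4 dp, full precision carried).
Each pᵢ ln pᵢ term: 0.0104×(-4.5643)=-0.0475, 0.9167×(-0.0870)=-0.0798, 0.0729×(-2.6184)=-0.1909.
Sum = -0.3182, so H' = 0.32.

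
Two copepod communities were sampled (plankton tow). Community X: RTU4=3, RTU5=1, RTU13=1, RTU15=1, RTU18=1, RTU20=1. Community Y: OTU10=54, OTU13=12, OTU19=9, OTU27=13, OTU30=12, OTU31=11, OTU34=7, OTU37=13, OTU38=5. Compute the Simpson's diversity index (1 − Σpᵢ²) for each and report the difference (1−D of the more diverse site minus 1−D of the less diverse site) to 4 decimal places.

0.0123

Community X: N=8, proportions 0.375, 0.125, 0.125, 0.125, 0.125, 0.125, giving 1−D = 0.781250 (working shown to 6 dp, full precision carried).
Community Y: N=136, proportions 0.397059, 0.088235, 0.066176, 0.095588, 0.088235, 0.080882, 0.051471, 0.095588, 0.036765, giving 1−D = 0.793577.
Difference = |0.781250 − 0.793577| = 0.012327, i.e. 0.0123 to 4 decimal places.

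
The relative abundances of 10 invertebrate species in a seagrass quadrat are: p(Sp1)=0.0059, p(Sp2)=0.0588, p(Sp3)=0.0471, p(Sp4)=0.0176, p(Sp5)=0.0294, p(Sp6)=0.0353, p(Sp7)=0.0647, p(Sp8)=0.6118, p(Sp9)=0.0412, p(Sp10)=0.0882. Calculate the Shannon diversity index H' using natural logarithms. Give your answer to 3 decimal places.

Each pᵢ ln pᵢ term (working shown to 5 dp, full precision carried): 0.0059×(-5.13280)=-0.03028, 0.0588×(-2.83361)=-0.16662, 0.0471×(-3.05548)=-0.14391, 0.0176×(-4.03986)=-0.07110, 0.0294×(-3.52676)=-0.10369, 0.0353×(-3.34387)=-0.11804, 0.0647×(-2.73799)=-0.17715, 0.6118×(-0.49135)=-0.30061, 0.0412×(-3.18932)=-0.13140, 0.0882×(-2.42815)=-0.21416.
Sum = -1.45696, so H' = 1.457.

1.457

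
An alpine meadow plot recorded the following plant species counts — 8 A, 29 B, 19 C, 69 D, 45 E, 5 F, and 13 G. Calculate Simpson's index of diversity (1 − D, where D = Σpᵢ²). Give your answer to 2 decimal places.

Total N = 8+29+19+69+45+5+13 = 188, so the proportions are 0.0426, 0.1543, 0.1011, 0.367, 0.2394, 0.0266, 0.0691 (working shown to 4 dp, full precision carried).
D = 0.0426² + 0.1543² + 0.1011² + 0.367² + 0.2394² + 0.0266² + 0.0691² = 0.0018 + 0.0238 + 0.0102 + 0.1347 + 0.0573 + 0.0007 + 0.0048 = 0.2333.
So 1 − D = 0.7667, i.e. 0.77 to 2 decimal places.

0.77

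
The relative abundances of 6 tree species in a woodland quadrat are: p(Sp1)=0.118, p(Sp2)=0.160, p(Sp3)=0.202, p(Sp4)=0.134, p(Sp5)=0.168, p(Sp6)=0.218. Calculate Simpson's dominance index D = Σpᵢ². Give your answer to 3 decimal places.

0.174

D = 0.118² + 0.16² + 0.202² + 0.134² + 0.168² + 0.218² = 0.01392 + 0.02560 + 0.04080 + 0.01796 + 0.02822 + 0.04752 = 0.17403 (working shown to 5 dp, full precision carried).
To 3 decimal places, D = 0.174.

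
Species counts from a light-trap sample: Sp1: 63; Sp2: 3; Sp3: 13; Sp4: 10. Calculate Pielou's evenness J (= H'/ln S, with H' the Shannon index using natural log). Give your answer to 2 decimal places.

Total N = 63+3+13+10 = 89, so the proportions are 0.7079, 0.0337, 0.1461, 0.1124 (working shown to 4 dp, full precision carried).
H' = −Σ pᵢ ln pᵢ = −((-0.2446) + (-0.1143) + (-0.2810) + (-0.2456)) = 0.8855.
With S = 4 species, ln S = 1.3863, so J = 0.8855/1.3863 = 0.6387, i.e. 0.64 to 2 decimal places.

0.64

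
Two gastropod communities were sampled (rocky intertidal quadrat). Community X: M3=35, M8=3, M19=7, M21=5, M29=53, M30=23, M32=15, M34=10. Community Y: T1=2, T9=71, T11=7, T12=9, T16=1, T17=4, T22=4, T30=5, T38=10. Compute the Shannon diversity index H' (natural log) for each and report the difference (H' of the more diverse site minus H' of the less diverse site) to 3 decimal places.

0.367

Community X: N=151, proportions 0.23179, 0.01987, 0.04636, 0.03311, 0.35099, 0.15232, 0.09934, 0.06623, giving H' = 1.73523 (working shown to 5 dp, full precision carried).
Community Y: N=113, proportions 0.0177, 0.62832, 0.06195, 0.07965, 0.00885, 0.0354, 0.0354, 0.04425, 0.0885, giving H' = 1.36813.
Difference = |1.73523 − 1.36813| = 0.36710, i.e. 0.367 to 3 decimal places.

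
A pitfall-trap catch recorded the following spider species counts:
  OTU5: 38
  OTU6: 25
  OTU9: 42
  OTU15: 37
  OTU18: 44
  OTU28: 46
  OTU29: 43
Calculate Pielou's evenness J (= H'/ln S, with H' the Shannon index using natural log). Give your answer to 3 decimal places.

Total N = 38+25+42+37+44+46+43 = 275, so the proportions are 0.13818, 0.09091, 0.15273, 0.13455, 0.16, 0.16727, 0.15636 (working shown to 5 dp, full precision carried).
H' = −Σ pᵢ ln pᵢ = −((-0.27349) + (-0.21799) + (-0.28699) + (-0.26988) + (-0.29321) + (-0.29911) + (-0.29014)) = 1.93081.
With S = 7 species, ln S = 1.94591, so J = 1.93081/1.94591 = 0.99224, i.e. 0.992 to 3 decimal places.

0.992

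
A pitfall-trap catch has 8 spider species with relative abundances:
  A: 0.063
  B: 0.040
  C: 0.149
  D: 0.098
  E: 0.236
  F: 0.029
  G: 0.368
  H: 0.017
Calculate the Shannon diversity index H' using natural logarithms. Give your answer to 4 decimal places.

Each pᵢ ln pᵢ term (working shown to 6 dp, full precision carried): 0.063×(-2.764621)=-0.174171, 0.04×(-3.218876)=-0.128755, 0.149×(-1.903809)=-0.283668, 0.098×(-2.322788)=-0.227633, 0.236×(-1.443923)=-0.340766, 0.029×(-3.540459)=-0.102673, 0.368×(-0.999672)=-0.367879, 0.017×(-4.074542)=-0.069267.
Sum = -1.694813, so H' = 1.6948.

1.6948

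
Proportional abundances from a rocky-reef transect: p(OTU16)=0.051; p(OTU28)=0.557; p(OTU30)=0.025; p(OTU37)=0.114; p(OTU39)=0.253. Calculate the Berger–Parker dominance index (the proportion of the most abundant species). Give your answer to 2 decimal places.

The largest proportion is 0.557, i.e. d = 0.56 to 2 decimal places.

0.56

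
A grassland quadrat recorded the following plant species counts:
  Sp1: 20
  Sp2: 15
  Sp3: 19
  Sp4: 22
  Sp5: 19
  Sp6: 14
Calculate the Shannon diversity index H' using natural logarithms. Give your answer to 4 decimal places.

1.7797

Total N = 20+15+19+22+19+14 = 109, so the proportions are 0.183486, 0.137615, 0.174312, 0.201835, 0.174312, 0.12844 (working shown to 6 dp, full precision carried).
Each pᵢ ln pᵢ term: 0.183486×(-1.695616)=-0.311122, 0.137615×(-1.983298)=-0.272931, 0.174312×(-1.746909)=-0.304507, 0.201835×(-1.600305)=-0.322997, 0.174312×(-1.746909)=-0.304507, 0.12844×(-2.052291)=-0.263597.
Sum = -1.779661, so H' = 1.7797.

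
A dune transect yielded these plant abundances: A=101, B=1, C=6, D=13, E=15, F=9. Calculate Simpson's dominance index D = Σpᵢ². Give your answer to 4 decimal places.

Total N = 101+1+6+13+15+9 = 145, so the proportions are 0.696552, 0.006897, 0.041379, 0.089655, 0.103448, 0.062069 (working shown to 6 dp, full precision carried).
D = 0.696552² + 0.006897² + 0.041379² + 0.089655² + 0.103448² + 0.062069² = 0.485184 + 0.000048 + 0.001712 + 0.008038 + 0.010702 + 0.003853 = 0.509536.
To 4 decimal places, D = 0.5095.

0.5095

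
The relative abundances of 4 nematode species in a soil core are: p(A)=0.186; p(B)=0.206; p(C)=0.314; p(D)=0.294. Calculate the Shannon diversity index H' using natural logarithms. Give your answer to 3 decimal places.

Each pᵢ ln pᵢ term (working shown to 5 dp, full precision carried): 0.186×(-1.68201)=-0.31285, 0.206×(-1.57988)=-0.32546, 0.314×(-1.15836)=-0.36373, 0.294×(-1.22418)=-0.35991.
Sum = -1.36194, so H' = 1.362.

1.362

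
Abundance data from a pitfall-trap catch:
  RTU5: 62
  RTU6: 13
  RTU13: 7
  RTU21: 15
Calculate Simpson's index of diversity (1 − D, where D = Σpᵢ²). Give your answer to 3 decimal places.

0.544

Total N = 62+13+7+15 = 97, so the proportions are 0.63918, 0.13402, 0.07216, 0.15464 (working shown to 5 dp, full precision carried).
D = 0.63918² + 0.13402² + 0.07216² + 0.15464² = 0.40855 + 0.01796 + 0.00521 + 0.02391 = 0.45563.
So 1 − D = 0.54437, i.e. 0.544 to 3 decimal places.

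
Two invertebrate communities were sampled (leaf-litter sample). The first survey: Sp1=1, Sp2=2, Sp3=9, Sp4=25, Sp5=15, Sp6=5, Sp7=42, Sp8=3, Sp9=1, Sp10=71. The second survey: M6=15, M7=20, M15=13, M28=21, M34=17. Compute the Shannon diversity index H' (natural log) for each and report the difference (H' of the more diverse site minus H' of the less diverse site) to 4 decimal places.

The first survey: N=174, proportions 0.005747, 0.011494, 0.051724, 0.143678, 0.086207, 0.028736, 0.241379, 0.017241, 0.005747, 0.408046, giving H' = 1.634748 (working shown to 6 dp, full precision carried).
The second survey: N=86, proportions 0.174419, 0.232558, 0.151163, 0.244186, 0.197674, giving H' = 1.594122.
Difference = |1.634748 − 1.594122| = 0.040626, i.e. 0.0406 to 4 decimal places.

0.0406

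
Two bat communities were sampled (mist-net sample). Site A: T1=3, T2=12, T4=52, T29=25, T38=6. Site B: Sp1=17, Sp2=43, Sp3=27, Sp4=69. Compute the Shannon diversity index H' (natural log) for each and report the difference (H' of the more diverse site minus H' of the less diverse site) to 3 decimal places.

Site A: N=98, proportions 0.0306122, 0.122449, 0.5306122, 0.255102, 0.0612245, giving H' = 1.2196426 (working shown to 7 dp, full precision carried).
Site B: N=156, proportions 0.1089744, 0.275641, 0.1730769, 0.4423077, giving H' = 1.2611562.
Difference = |1.2196426 − 1.2611562| = 0.0415136, i.e. 0.042 to 3 decimal places.

0.042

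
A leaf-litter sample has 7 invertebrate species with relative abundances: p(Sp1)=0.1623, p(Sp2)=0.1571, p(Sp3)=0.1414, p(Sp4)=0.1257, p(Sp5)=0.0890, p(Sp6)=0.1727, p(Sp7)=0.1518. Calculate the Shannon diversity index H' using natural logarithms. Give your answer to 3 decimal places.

1.928

Each pᵢ ln pᵢ term (working shown to 5 dp, full precision carried): 0.1623×(-1.81831)=-0.29511, 0.1571×(-1.85087)=-0.29077, 0.1414×(-1.95616)=-0.27660, 0.1257×(-2.07386)=-0.26068, 0.089×(-2.41912)=-0.21530, 0.1727×(-1.75620)=-0.30330, 0.1518×(-1.88519)=-0.28617.
Sum = -1.92794, so H' = 1.928.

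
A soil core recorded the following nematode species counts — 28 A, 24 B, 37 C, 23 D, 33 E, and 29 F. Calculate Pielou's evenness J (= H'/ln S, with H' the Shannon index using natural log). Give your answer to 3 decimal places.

0.992

Total N = 28+24+37+23+33+29 = 174, so the proportions are 0.16092, 0.13793, 0.21264, 0.13218, 0.18966, 0.16667 (working shown to 5 dp, full precision carried).
H' = −Σ pᵢ ln pᵢ = −((-0.29398) + (-0.27324) + (-0.32920) + (-0.26748) + (-0.31531) + (-0.29863)) = 1.77784.
With S = 6 species, ln S = 1.79176, so J = 1.77784/1.79176 = 0.99223, i.e. 0.992 to 3 decimal places.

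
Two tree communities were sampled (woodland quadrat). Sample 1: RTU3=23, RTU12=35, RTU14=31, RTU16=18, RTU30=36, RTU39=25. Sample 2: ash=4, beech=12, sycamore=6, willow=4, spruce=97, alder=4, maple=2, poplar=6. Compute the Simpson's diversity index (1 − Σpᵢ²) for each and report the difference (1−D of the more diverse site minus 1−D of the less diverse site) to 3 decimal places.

Sample 1: N=168, proportions 0.136905, 0.208333, 0.184524, 0.107143, 0.214286, 0.14881, giving 1−D = 0.824263 (working shown to 6 dp, full precision carried).
Sample 2: N=135, proportions 0.02963, 0.088889, 0.044444, 0.02963, 0.718519, 0.02963, 0.014815, 0.044444, giving 1−D = 0.469026.
Difference = |0.824263 − 0.469026| = 0.355237, i.e. 0.355 to 3 decimal places.

0.355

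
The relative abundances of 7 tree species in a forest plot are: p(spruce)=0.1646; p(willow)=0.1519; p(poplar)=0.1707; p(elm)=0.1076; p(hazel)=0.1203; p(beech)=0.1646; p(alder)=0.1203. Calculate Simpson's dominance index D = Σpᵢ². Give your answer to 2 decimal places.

D = 0.1646² + 0.1519² + 0.1707² + 0.1076² + 0.1203² + 0.1646² + 0.1203² = 0.0271 + 0.0231 + 0.0291 + 0.0116 + 0.0145 + 0.0271 + 0.0145 = 0.1469 (working shown to 4 dp, full precision carried).
To 2 decimal places, D = 0.15.

0.15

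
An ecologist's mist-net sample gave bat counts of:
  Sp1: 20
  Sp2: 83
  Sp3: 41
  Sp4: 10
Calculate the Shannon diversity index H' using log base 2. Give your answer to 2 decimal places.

1.63

Total N = 20+83+41+10 = 154, so the proportions are 0.1299, 0.539, 0.2662, 0.0649 (working shown to 4 dp, full precision carried).
Each pᵢ log₂ pᵢ term: 0.1299×(-2.9449)=-0.3824, 0.539×(-0.8917)=-0.4806, 0.2662×(-1.9092)=-0.5083, 0.0649×(-3.9449)=-0.2562.
Sum = -1.6275, so H' = 1.63.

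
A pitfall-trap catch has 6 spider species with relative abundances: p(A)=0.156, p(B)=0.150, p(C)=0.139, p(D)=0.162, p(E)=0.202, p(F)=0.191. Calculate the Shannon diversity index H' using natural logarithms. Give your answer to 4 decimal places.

Each pᵢ ln pᵢ term (working shown to 6 dp, full precision carried): 0.156×(-1.857899)=-0.289832, 0.15×(-1.897120)=-0.284568, 0.139×(-1.973281)=-0.274286, 0.162×(-1.820159)=-0.294866, 0.202×(-1.599488)=-0.323096, 0.191×(-1.655482)=-0.316197.
Sum = -1.782846, so H' = 1.7828.

1.7828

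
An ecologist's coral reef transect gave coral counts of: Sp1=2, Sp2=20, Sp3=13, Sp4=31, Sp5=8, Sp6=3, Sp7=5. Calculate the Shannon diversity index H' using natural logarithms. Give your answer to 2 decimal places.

Total N = 2+20+13+31+8+3+5 = 82, so the proportions are 0.0244, 0.2439, 0.1585, 0.378, 0.0976, 0.0366, 0.061 (working shown to 4 dp, full precision carried).
Each pᵢ ln pᵢ term: 0.0244×(-3.7136)=-0.0906, 0.2439×(-1.4110)=-0.3441, 0.1585×(-1.8418)=-0.2920, 0.378×(-0.9727)=-0.3677, 0.0976×(-2.3273)=-0.2271, 0.0366×(-3.3081)=-0.1210, 0.061×(-2.7973)=-0.1706.
Sum = -1.6131, so H' = 1.61.

1.61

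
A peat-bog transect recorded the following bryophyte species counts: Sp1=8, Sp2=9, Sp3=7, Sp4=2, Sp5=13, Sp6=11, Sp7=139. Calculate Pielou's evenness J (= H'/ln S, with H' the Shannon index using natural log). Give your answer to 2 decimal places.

Total N = 8+9+7+2+13+11+139 = 189, so the proportions are 0.0423, 0.0476, 0.037, 0.0106, 0.0688, 0.0582, 0.7354 (working shown to 4 dp, full precision carried).
H' = −Σ pᵢ ln pᵢ = −((-0.1339) + (-0.1450) + (-0.1221) + (-0.0481) + (-0.1841) + (-0.1655) + (-0.2260)) = 1.0247.
With S = 7 species, ln S = 1.9459, so J = 1.0247/1.9459 = 0.5266, i.e. 0.53 to 2 decimal places.

0.53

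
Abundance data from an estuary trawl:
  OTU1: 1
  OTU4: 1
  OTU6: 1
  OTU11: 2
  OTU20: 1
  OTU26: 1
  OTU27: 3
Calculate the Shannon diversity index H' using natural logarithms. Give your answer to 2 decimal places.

1.83

Total N = 1+1+1+2+1+1+3 = 10, so the proportions are 0.1, 0.1, 0.1, 0.2, 0.1, 0.1, 0.3 (working shown to 4 dp, full precision carried).
Each pᵢ ln pᵢ term: 0.1×(-2.3026)=-0.2303, 0.1×(-2.3026)=-0.2303, 0.1×(-2.3026)=-0.2303, 0.2×(-1.6094)=-0.3219, 0.1×(-2.3026)=-0.2303, 0.1×(-2.3026)=-0.2303, 0.3×(-1.2040)=-0.3612.
Sum = -1.8344, so H' = 1.83.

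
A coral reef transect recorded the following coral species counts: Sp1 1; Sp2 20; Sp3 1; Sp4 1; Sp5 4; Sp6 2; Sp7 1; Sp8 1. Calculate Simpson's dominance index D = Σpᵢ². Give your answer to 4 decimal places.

Total N = 1+20+1+1+4+2+1+1 = 31, so the proportions are 0.032258, 0.645161, 0.032258, 0.032258, 0.129032, 0.064516, 0.032258, 0.032258 (working shown to 6 dp, full precision carried).
D = 0.032258² + 0.645161² + 0.032258² + 0.032258² + 0.129032² + 0.064516² + 0.032258² + 0.032258² = 0.001041 + 0.416233 + 0.001041 + 0.001041 + 0.016649 + 0.004162 + 0.001041 + 0.001041 = 0.442248.
To 4 decimal places, D = 0.4422.

0.4422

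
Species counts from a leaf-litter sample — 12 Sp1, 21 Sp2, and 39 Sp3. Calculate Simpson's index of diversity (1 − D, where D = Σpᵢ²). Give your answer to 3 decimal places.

0.594

Total N = 12+21+39 = 72, so the proportions are 0.16667, 0.29167, 0.54167 (working shown to 5 dp, full precision carried).
D = 0.16667² + 0.29167² + 0.54167² = 0.02778 + 0.08507 + 0.29340 = 0.40625.
So 1 − D = 0.59375, i.e. 0.594 to 3 decimal places.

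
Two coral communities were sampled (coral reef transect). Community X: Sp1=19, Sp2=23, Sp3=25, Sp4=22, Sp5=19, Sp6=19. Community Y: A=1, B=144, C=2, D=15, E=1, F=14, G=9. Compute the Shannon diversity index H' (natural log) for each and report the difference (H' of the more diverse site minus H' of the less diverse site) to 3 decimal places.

Community X: N=127, proportions 0.14961, 0.1811, 0.19685, 0.17323, 0.14961, 0.14961, giving H' = 1.78573 (working shown to 5 dp, full precision carried).
Community Y: N=186, proportions 0.00538, 0.77419, 0.01075, 0.08065, 0.00538, 0.07527, 0.04839, giving H' = 0.84735.
Difference = |1.78573 − 0.84735| = 0.93838, i.e. 0.938 to 3 decimal places.

0.938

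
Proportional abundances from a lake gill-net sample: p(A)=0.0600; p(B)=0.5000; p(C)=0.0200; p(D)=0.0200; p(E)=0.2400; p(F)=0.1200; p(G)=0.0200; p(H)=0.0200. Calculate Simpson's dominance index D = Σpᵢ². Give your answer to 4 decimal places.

0.3272

D = 0.06² + 0.5² + 0.02² + 0.02² + 0.24² + 0.12² + 0.02² + 0.02² = 0.003600 + 0.250000 + 0.000400 + 0.000400 + 0.057600 + 0.014400 + 0.000400 + 0.000400 = 0.327200 (working shown to 6 dp, full precision carried).
To 4 decimal places, D = 0.3272.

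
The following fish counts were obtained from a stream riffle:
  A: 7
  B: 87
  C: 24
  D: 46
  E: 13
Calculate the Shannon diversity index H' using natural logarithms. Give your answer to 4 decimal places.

Total N = 7+87+24+46+13 = 177, so the proportions are 0.039548, 0.491525, 0.135593, 0.259887, 0.073446 (working shown to 6 dp, full precision carried).
Each pᵢ ln pᵢ term: 0.039548×(-3.230240)=-0.127750, 0.491525×(-0.710242)=-0.349102, 0.135593×(-1.998096)=-0.270928, 0.259887×(-1.347508)=-0.350200, 0.073446×(-2.611200)=-0.191783.
Sum = -1.289763, so H' = 1.2898.

1.2898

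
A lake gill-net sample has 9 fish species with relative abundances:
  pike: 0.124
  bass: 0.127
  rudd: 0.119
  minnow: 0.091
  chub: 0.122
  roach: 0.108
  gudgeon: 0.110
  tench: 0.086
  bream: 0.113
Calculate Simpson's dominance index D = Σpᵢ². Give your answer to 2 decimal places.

D = 0.124² + 0.127² + 0.119² + 0.091² + 0.122² + 0.108² + 0.11² + 0.086² + 0.113² = 0.0154 + 0.0161 + 0.0142 + 0.0083 + 0.0149 + 0.0117 + 0.0121 + 0.0074 + 0.0128 = 0.1128 (working shown to 4 dp, full precision carried).
To 2 decimal places, D = 0.11.

0.11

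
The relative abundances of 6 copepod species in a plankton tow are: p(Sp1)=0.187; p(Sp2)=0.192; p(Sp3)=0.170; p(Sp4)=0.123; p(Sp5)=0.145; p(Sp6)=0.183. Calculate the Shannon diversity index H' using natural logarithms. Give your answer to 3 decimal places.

1.780

Each pᵢ ln pᵢ term (working shown to 5 dp, full precision carried): 0.187×(-1.67665)=-0.31353, 0.192×(-1.65026)=-0.31685, 0.17×(-1.77196)=-0.30123, 0.123×(-2.09557)=-0.25776, 0.145×(-1.93102)=-0.28000, 0.183×(-1.69827)=-0.31078.
Sum = -1.78015, so H' = 1.780.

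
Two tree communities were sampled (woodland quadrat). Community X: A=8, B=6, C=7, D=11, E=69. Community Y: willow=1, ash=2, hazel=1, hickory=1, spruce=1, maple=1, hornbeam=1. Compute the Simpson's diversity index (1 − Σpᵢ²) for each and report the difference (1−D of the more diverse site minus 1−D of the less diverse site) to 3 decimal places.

0.337

Community X: N=101, proportions 0.07921, 0.05941, 0.06931, 0.10891, 0.68317, giving 1−D = 0.50681 (working shown to 5 dp, full precision carried).
Community Y: N=8, proportions 0.125, 0.25, 0.125, 0.125, 0.125, 0.125, 0.125, giving 1−D = 0.84375.
Difference = |0.50681 − 0.84375| = 0.33694, i.e. 0.337 to 3 decimal places.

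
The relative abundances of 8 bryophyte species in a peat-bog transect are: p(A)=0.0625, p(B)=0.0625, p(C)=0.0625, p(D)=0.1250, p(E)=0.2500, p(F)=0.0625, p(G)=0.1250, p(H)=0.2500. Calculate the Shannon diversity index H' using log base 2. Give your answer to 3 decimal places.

2.750

Each pᵢ log₂ pᵢ term (working shown to 5 dp, full precision carried): 0.0625×(-4.00000)=-0.25000, 0.0625×(-4.00000)=-0.25000, 0.0625×(-4.00000)=-0.25000, 0.125×(-3.00000)=-0.37500, 0.25×(-2.00000)=-0.50000, 0.0625×(-4.00000)=-0.25000, 0.125×(-3.00000)=-0.37500, 0.25×(-2.00000)=-0.50000.
Sum = -2.75000, so H' = 2.750.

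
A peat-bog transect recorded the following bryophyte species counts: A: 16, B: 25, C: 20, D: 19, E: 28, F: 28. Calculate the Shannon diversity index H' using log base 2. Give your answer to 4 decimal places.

Total N = 16+25+20+19+28+28 = 136, so the proportions are 0.117647, 0.183824, 0.147059, 0.139706, 0.205882, 0.205882 (working shown to 6 dp, full precision carried).
Each pᵢ log₂ pᵢ term: 0.117647×(-3.087463)=-0.363231, 0.183824×(-2.443607)=-0.449192, 0.147059×(-2.765535)=-0.406696, 0.139706×(-2.839535)=-0.396700, 0.205882×(-2.280108)=-0.469434, 0.205882×(-2.280108)=-0.469434.
Sum = -2.554687, so H' = 2.5547.

2.5547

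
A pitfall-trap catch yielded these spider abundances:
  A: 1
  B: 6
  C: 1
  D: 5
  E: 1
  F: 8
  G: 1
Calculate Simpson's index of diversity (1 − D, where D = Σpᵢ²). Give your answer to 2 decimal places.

0.76

Total N = 1+6+1+5+1+8+1 = 23, so the proportions are 0.0435, 0.2609, 0.0435, 0.2174, 0.0435, 0.3478, 0.0435 (working shown to 4 dp, full precision carried).
D = 0.0435² + 0.2609² + 0.0435² + 0.2174² + 0.0435² + 0.3478² + 0.0435² = 0.0019 + 0.0681 + 0.0019 + 0.0473 + 0.0019 + 0.1210 + 0.0019 = 0.2439.
So 1 − D = 0.7561, i.e. 0.76 to 2 decimal places.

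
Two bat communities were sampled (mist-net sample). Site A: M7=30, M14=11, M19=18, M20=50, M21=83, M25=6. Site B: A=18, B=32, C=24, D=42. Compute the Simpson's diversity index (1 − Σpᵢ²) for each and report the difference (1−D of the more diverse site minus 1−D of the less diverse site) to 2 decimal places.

Site A: N=198, proportions 0.1515, 0.0556, 0.0909, 0.2525, 0.4192, 0.0303, giving 1−D = 0.7253 (working shown to 4 dp, full precision carried).
Site B: N=116, proportions 0.1552, 0.2759, 0.2069, 0.3621, giving 1−D = 0.7259.
Difference = |0.7253 − 0.7259| = 0.0006, i.e. 0.00 to 2 decimal places.

0.00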